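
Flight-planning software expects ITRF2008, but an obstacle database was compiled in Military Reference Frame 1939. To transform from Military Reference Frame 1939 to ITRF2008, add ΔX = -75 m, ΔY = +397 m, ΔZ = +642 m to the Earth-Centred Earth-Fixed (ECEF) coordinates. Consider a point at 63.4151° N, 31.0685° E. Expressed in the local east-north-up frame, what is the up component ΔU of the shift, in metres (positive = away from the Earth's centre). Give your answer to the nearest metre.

The local up (radial) axis is (cos φ cos λ, cos φ sin λ, sin φ), giving ΔU = -28.749 + 91.687 + 574.123 = 637.06 m.

ΔU = 637 m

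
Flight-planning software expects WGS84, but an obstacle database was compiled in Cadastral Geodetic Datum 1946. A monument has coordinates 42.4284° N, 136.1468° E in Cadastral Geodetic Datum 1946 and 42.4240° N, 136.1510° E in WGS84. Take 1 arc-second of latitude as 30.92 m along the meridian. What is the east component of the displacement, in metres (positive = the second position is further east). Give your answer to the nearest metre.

ΔE = 345 m

Δφ = 42.4240° − 42.4284° = -0.0044°; Δλ = 136.1510° − 136.1468° = +0.0042°.
1° of latitude = 3600 × 30.92 = 111312 m.
ΔN = Δφ × 111312 = -489.8 m; ΔE = Δλ × 111312 × cos(42.4284°) = +0.0042 × 111312 × 0.738121 = 345.1 m.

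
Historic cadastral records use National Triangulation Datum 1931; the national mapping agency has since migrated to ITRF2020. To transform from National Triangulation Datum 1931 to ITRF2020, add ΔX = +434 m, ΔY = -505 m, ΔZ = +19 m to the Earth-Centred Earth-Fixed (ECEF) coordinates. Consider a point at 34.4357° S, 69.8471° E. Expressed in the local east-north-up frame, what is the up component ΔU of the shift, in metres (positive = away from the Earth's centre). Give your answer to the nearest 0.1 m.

ΔU = -278.4 m

The local up (radial) axis is (cos φ cos λ, cos φ sin λ, sin φ), giving ΔU = 123.322 − 391.005 − 10.744 = -278.43 m.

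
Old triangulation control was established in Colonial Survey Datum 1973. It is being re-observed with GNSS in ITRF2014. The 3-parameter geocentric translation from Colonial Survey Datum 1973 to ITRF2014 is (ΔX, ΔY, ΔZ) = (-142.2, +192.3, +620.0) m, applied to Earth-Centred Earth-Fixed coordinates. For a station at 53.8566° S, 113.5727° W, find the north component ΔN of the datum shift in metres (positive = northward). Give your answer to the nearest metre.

ΔN = 269 m

The local north axis is (−sin φ cos λ, −sin φ sin λ, cos φ), giving ΔN = 45.923 − 142.332 + 365.681 = 269.27 m.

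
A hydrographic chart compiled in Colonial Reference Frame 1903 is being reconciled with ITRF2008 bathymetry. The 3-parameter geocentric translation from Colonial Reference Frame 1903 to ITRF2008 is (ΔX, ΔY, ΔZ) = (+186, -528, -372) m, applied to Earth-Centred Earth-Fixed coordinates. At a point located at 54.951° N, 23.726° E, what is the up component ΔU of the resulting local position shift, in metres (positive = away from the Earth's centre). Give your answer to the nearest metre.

At φ = 54.951°, λ = 23.726°: sin φ = 0.818661, cos φ = 0.574277, sin λ = 0.402363, cos λ = 0.915480.
ΔU = cos φ cos λ·ΔX + cos φ sin λ·ΔY + sin φ·ΔZ = (0.574277)(0.915480)(186) + (0.574277)(0.402363)(-528) + (0.818661)(-372) = -328.76 m.

ΔU = -329 m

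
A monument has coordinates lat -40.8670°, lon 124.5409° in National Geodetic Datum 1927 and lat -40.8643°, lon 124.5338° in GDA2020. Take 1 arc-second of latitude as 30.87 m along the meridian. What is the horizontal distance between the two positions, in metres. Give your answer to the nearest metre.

Δφ = -40.8643° − -40.8670° = +0.0027°; Δλ = 124.5338° − 124.5409° = -0.0071°.
1° of latitude = 3600 × 30.87 = 111132 m.
ΔN = Δφ × 111132 = 300.1 m; ΔE = Δλ × 111132 × cos(-40.8670°) = -0.0071 × 111132 × 0.756230 = -596.7 m.
Distance = √(ΔE² + ΔN²) = √((-596.7)² + 300.1²) = 667.9 m.

668 m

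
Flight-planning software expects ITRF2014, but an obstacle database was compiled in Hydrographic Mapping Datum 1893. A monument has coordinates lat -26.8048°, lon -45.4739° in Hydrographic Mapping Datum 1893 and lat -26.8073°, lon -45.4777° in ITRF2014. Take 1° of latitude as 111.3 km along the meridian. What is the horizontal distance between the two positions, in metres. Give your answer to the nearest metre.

469 m

Δφ = -26.8073° − -26.8048° = -0.0025°; Δλ = -45.4777° − -45.4739° = -0.0038°.
ΔN = Δφ × 111300 = -278.3 m; ΔE = Δλ × 111300 × cos(-26.8048°) = -0.0038 × 111300 × 0.892548 = -377.5 m.
Distance = √(ΔE² + ΔN²) = √((-377.5)² + (-278.3)²) = 469.0 m.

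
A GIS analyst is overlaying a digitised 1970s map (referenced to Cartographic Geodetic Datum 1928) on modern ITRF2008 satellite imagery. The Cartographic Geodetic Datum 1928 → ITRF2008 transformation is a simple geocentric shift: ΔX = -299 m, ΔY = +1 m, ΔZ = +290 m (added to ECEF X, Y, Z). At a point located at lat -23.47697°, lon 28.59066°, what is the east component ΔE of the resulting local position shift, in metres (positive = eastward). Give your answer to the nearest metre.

The local east axis at (φ, λ) is (−sin λ, cos λ, 0), so ΔE = −sin(28.59066°)·(-299) + cos(28.59066°)·1 = 143.96 m.

ΔE = 144 m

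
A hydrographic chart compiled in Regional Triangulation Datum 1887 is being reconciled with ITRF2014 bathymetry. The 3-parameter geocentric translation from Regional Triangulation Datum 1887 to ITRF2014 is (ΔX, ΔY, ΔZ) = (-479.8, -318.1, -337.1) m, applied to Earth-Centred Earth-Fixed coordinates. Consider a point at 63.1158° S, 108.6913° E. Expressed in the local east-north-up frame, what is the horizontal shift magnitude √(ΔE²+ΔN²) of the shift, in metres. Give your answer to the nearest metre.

At φ = -63.1158°, λ = 108.6913°: sin φ = -0.891922, cos φ = 0.452189, sin λ = 0.947259, cos λ = -0.320469.
ΔE = −sin λ·ΔX + cos λ·ΔY = −(0.947259)·(-479.8) + (-0.320469)·(-318.1) = 556.44 m.
ΔN = −sin φ cos λ·ΔX − sin φ sin λ·ΔY + cos φ·ΔZ = −(-0.891922)(-0.320469)(-479.8) − (-0.891922)(0.947259)(-318.1) + (0.452189)(-337.1) = -284.05 m.
Horizontal magnitude = √(ΔE² + ΔN²) = √(556.44² + (-284.05)²) = 624.74 m.

625 m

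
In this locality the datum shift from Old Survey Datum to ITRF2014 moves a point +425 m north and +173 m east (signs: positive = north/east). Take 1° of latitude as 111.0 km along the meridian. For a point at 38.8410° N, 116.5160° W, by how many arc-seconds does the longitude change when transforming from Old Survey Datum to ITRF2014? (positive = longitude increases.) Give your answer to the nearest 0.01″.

At latitude 38.8410°, cos φ = 0.778889.
1° of longitude at this latitude = 111.0 × cos φ = 86.46 km, so Δλ = 173.0 / 86456.7 = 0.0020010° = 7.204″.

Δλ = 7.20″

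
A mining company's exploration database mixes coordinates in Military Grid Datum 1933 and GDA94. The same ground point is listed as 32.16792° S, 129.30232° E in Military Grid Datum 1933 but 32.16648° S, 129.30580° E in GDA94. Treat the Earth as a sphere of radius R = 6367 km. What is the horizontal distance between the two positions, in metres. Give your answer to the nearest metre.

364 m

Δφ = -32.16648° − -32.16792° = +0.00144°; Δλ = 129.30580° − 129.30232° = +0.00348°.
1° along a meridian = πR/180 = 111125 m.
ΔN = Δφ × 111125 = 160.0 m; ΔE = Δλ × 111125 × cos(-32.16792°) = +0.00348 × 111125 × 0.846491 = 327.4 m.
Distance = √(ΔE² + ΔN²) = √(327.4² + 160.0²) = 364.4 m.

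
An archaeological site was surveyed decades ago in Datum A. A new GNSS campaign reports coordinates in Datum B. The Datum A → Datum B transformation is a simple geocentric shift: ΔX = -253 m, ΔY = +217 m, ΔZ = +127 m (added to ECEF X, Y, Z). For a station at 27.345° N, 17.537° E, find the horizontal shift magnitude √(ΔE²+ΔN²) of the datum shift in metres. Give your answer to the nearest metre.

343 m

The local east axis at (φ, λ) is (−sin λ, cos λ, 0), so ΔE = −sin(17.537°)·(-253) + cos(17.537°)·217 = 283.15 m.
The local north axis is (−sin φ cos λ, −sin φ sin λ, cos φ), giving ΔN = 110.814 − 30.035 + 112.809 = 193.59 m.
Horizontal magnitude = √(ΔE² + ΔN²) = √(283.15² + 193.59²) = 343.00 m.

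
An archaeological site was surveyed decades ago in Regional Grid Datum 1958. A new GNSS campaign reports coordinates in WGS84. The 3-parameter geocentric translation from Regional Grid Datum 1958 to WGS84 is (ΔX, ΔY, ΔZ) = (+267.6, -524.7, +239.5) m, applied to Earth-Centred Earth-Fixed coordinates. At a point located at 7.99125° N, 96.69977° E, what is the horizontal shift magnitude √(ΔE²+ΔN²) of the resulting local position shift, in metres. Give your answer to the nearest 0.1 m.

374.7 m

At φ = 7.99125°, λ = 96.69977°: sin φ = 0.139022, cos φ = 0.990289, sin λ = 0.993171, cos λ = -0.116667.
ΔE = −sin λ·ΔX + cos λ·ΔY = −(0.993171)·(267.6) + (-0.116667)·(-524.7) = -204.56 m.
ΔN = −sin φ cos λ·ΔX − sin φ sin λ·ΔY + cos φ·ΔZ = −(0.139022)(-0.116667)(267.6) − (0.139022)(0.993171)(-524.7) + (0.990289)(239.5) = 313.96 m.
Horizontal magnitude = √(ΔE² + ΔN²) = √((-204.56)² + 313.96²) = 374.72 m.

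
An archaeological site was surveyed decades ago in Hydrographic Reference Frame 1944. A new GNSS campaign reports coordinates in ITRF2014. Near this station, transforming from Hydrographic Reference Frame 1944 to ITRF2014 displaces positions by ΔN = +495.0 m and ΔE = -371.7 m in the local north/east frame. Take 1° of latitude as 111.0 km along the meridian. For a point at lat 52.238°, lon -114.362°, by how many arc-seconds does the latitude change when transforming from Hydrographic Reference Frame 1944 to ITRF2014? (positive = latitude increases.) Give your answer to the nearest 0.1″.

1° of latitude = 111.0 km, so Δφ = 495.0 / 111000 = 0.0044595° = 16.054″.

Δφ = 16.1″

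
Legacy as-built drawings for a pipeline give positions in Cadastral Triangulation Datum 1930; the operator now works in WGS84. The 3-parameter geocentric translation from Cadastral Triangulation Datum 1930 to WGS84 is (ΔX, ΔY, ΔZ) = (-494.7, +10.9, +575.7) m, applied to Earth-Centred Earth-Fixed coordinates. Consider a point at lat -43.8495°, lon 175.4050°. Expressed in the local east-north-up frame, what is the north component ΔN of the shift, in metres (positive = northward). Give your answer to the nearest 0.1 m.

ΔN = 757.4 m

At φ = -43.8495°, λ = 175.4050°: sin φ = -0.692766, cos φ = 0.721162, sin λ = 0.080112, cos λ = -0.996786.
ΔN = −sin φ cos λ·ΔX − sin φ sin λ·ΔY + cos φ·ΔZ = −(-0.692766)(-0.996786)(-494.7) − (-0.692766)(0.080112)(10.9) + (0.721162)(575.7) = 757.39 m.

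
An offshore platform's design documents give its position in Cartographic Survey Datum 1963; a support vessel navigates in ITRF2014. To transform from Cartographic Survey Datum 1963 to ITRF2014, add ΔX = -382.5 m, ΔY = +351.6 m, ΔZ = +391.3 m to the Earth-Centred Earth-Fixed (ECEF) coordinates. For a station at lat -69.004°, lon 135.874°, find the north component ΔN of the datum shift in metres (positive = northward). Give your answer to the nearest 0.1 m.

The local north axis is (−sin φ cos λ, −sin φ sin λ, cos φ), giving ΔN = 256.333 + 228.544 + 140.204 = 625.08 m.

ΔN = 625.1 m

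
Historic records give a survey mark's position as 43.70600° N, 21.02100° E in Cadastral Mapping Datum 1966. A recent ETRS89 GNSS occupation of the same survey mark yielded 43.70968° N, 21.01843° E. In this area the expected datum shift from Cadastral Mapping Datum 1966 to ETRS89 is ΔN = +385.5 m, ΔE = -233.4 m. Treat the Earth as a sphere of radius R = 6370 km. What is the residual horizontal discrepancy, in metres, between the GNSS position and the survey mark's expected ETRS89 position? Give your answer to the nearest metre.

Observed coordinate differences: Δφ = +0.00368°, Δλ = -0.00257°.
Converting to metres (1° lat = 111177 m, cos φ = 0.722895): observed ΔN = 409.1 m, observed ΔE = -206.5 m.
Subtracting the expected shift leaves a residual of 409.1 − (385.5) = 23.6 m north and -206.5 − (-233.4) = 26.9 m east.
Residual distance = √(23.6² + 26.9²) = 35.8 m.

36 m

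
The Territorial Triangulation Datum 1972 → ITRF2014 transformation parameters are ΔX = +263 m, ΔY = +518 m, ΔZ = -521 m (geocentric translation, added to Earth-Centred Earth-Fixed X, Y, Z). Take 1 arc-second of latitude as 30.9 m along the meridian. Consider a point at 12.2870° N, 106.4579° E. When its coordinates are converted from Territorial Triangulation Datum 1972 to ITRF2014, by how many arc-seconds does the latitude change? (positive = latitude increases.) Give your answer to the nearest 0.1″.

Δφ = -19.4″

sin φ = 0.212809, cos φ = 0.977094, sin λ = 0.959028, cos λ = -0.283311.
North component: ΔN = −sin φ cos λ·ΔX − sin φ sin λ·ΔY + cos φ·ΔZ = −(0.212809)(-0.283311)(263) − (0.212809)(0.959028)(518) + (0.977094)(-521) = -598.93 m.
1° of latitude spans 3600 × 30.90 = 111240 m, so Δφ = -598.93 / 111240 × 3600 = -19.383″.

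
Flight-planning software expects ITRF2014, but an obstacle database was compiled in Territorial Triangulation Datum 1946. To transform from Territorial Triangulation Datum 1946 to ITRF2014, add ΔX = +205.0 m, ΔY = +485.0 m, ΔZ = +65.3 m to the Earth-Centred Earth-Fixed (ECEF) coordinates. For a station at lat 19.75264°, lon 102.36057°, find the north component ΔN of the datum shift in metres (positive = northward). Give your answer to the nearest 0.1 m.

At φ = 19.75264°, λ = 102.36057°: sin φ = 0.337960, cos φ = 0.941160, sin λ = 0.976820, cos λ = -0.214063.
ΔN = −sin φ cos λ·ΔX − sin φ sin λ·ΔY + cos φ·ΔZ = −(0.337960)(-0.214063)(205.0) − (0.337960)(0.976820)(485.0) + (0.941160)(65.3) = -83.82 m.

ΔN = -83.8 m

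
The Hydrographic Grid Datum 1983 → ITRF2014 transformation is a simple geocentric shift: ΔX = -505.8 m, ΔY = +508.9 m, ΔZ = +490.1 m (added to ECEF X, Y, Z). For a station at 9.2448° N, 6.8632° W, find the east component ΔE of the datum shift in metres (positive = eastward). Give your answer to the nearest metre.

At φ = 9.2448°, λ = -6.8632°: sin φ = 0.160653, cos φ = 0.987011, sin λ = -0.119499, cos λ = 0.992834.
ΔE = −sin λ·ΔX + cos λ·ΔY = −(-0.119499)·(-505.8) + (0.992834)·(508.9) = 444.81 m.

ΔE = 445 m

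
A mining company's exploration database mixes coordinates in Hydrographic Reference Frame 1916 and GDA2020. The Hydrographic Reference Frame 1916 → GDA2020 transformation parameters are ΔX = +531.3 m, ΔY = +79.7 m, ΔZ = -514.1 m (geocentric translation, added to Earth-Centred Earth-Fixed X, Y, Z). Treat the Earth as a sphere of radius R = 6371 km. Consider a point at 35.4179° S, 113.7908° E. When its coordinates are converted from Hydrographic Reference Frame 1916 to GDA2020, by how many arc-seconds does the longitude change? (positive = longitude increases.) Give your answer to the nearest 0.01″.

Δλ = -20.59″

sin φ = -0.579536, cos φ = 0.814947, sin λ = 0.915024, cos λ = -0.403398.
East component: ΔE = −sin λ·ΔX + cos λ·ΔY = −(0.915024)(531.3) + (-0.403398)(79.7) = -518.30 m.
1° of latitude spans πR/180 = 111195 m; at latitude φ, 1° of longitude spans that × cos φ = 90617.9 m, so Δλ = -518.30 / 90617.9 × 3600 = -20.591″.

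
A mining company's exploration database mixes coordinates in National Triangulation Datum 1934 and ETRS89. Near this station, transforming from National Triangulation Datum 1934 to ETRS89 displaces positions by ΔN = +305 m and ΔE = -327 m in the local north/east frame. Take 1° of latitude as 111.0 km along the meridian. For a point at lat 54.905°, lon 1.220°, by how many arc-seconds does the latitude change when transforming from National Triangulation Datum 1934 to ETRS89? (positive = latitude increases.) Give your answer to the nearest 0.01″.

1° of latitude = 111.0 km, so Δφ = 305.0 / 111000 = 0.0027477° = 9.892″.

Δφ = 9.89″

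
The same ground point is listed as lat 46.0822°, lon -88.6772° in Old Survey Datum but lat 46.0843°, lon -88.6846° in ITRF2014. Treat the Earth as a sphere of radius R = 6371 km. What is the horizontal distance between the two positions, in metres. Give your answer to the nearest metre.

Δφ = 46.0843° − 46.0822° = +0.0021°; Δλ = -88.6846° − -88.6772° = -0.0074°.
1° along a meridian = πR/180 = 111195 m.
ΔN = Δφ × 111195 = 233.5 m; ΔE = Δλ × 111195 × cos(46.0822°) = -0.0074 × 111195 × 0.693626 = -570.7 m.
Distance = √(ΔE² + ΔN²) = √((-570.7)² + 233.5²) = 616.7 m.

617 m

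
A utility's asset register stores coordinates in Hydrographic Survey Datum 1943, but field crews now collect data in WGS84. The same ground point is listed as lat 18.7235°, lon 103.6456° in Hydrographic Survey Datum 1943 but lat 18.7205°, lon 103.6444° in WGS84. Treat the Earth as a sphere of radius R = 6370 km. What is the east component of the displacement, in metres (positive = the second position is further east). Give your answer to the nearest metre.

Δφ = 18.7205° − 18.7235° = -0.0030°; Δλ = 103.6444° − 103.6456° = -0.0012°.
1° along a meridian = πR/180 = 111177 m.
ΔN = Δφ × 111177 = -333.5 m; ΔE = Δλ × 111177 × cos(18.7235°) = -0.0012 × 111177 × 0.947079 = -126.4 m.

ΔE = -126 m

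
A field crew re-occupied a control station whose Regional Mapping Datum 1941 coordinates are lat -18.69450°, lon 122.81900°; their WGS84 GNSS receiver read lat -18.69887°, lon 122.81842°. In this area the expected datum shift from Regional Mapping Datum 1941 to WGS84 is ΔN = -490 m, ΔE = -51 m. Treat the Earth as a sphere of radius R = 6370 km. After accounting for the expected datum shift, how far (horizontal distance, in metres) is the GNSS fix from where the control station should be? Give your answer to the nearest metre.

Observed coordinate differences: Δφ = -0.00437°, Δλ = -0.00058°.
Converting to metres (1° lat = 111177 m, cos φ = 0.947241): observed ΔN = -485.8 m, observed ΔE = -61.1 m.
Subtracting the expected shift leaves a residual of -485.8 − (-490) = 4.2 m north and -61.1 − (-51) = -10.1 m east.
Residual distance = √(4.2² + (-10.1)²) = 10.9 m.

11 m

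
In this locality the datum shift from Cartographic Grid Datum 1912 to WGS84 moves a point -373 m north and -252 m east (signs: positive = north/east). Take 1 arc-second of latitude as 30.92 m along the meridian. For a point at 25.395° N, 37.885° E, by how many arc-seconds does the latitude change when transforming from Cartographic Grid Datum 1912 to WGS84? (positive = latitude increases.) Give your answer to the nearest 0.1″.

Δφ = -12.1″

1″ of latitude = 30.92 m, so Δφ = -373.0 / 30.92 = -12.063″.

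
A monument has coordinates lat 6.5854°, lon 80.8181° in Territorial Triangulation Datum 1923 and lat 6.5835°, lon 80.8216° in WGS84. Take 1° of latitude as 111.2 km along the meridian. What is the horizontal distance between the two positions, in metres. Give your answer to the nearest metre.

441 m

Δφ = 6.5835° − 6.5854° = -0.0019°; Δλ = 80.8216° − 80.8181° = +0.0035°.
ΔN = Δφ × 111200 = -211.3 m; ΔE = Δλ × 111200 × cos(6.5854°) = +0.0035 × 111200 × 0.993402 = 386.6 m.
Distance = √(ΔE² + ΔN²) = √(386.6² + (-211.3)²) = 440.6 m.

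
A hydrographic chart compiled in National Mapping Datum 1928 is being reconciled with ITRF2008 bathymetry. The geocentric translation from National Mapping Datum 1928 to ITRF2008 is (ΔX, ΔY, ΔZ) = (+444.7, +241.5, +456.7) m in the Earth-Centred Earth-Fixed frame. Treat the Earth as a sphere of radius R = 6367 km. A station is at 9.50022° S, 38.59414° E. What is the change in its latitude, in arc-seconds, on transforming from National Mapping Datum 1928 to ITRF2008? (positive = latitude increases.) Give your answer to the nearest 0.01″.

sin φ = -0.165051, cos φ = 0.986285, sin λ = 0.623800, cos λ = 0.781584.
North component: ΔN = −sin φ cos λ·ΔX − sin φ sin λ·ΔY + cos φ·ΔZ = −(-0.165051)(0.781584)(444.7) − (-0.165051)(0.623800)(241.5) + (0.986285)(456.7) = 532.67 m.
1° of latitude spans πR/180 = 111125 m, so Δφ = 532.67 / 111125 × 3600 = 17.256″.

Δφ = 17.26″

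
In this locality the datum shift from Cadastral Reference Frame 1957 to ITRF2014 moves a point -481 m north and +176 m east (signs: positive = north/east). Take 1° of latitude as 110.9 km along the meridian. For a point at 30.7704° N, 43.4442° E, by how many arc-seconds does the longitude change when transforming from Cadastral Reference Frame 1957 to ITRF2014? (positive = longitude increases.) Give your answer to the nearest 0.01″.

Δλ = 6.65″

At latitude 30.7704°, cos φ = 0.859224.
1° of longitude at this latitude = 110.9 × cos φ = 95.29 km, so Δλ = 176.0 / 95288.0 = 0.0018470° = 6.649″.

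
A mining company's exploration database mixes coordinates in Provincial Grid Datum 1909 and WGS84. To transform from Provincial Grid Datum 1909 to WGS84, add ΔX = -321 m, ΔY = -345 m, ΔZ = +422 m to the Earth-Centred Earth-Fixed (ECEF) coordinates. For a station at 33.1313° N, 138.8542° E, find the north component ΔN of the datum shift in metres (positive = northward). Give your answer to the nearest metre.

ΔN = 345 m

At φ = 33.1313°, λ = 138.8542°: sin φ = 0.546560, cos φ = 0.837420, sin λ = 0.657977, cos λ = -0.753038.
ΔN = −sin φ cos λ·ΔX − sin φ sin λ·ΔY + cos φ·ΔZ = −(0.546560)(-0.753038)(-321) − (0.546560)(0.657977)(-345) + (0.837420)(422) = 345.34 m.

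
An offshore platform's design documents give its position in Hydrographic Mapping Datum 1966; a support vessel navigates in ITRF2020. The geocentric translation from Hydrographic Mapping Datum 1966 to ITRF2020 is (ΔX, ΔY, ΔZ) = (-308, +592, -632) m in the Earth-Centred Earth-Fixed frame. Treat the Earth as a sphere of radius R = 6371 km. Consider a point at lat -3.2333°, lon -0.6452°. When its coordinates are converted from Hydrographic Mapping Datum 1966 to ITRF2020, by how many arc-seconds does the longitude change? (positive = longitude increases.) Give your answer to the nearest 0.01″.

Δλ = 19.08″

sin φ = -0.056402, cos φ = 0.998408, sin λ = -0.011261, cos λ = 0.999937.
East component: ΔE = −sin λ·ΔX + cos λ·ΔY = −(-0.011261)(-308) + (0.999937)(592) = 588.49 m.
1° of latitude spans πR/180 = 111195 m; at latitude φ, 1° of longitude spans that × cos φ = 111017.9 m, so Δλ = 588.49 / 111017.9 × 3600 = 19.083″.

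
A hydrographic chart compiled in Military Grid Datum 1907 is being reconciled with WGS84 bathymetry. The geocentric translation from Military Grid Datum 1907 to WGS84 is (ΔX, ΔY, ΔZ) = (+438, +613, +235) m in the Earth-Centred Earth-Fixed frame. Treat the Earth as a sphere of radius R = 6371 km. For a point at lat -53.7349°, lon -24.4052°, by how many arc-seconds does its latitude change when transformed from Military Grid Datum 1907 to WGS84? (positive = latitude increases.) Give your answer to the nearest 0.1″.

Δφ = 8.3″

sin φ = -0.806289, cos φ = 0.591522, sin λ = -0.413187, cos λ = 0.910646.
North component: ΔN = −sin φ cos λ·ΔX − sin φ sin λ·ΔY + cos φ·ΔZ = −(-0.806289)(0.910646)(438) − (-0.806289)(-0.413187)(613) + (0.591522)(235) = 256.39 m.
1° of latitude spans πR/180 = 111195 m, so Δφ = 256.39 / 111195 × 3600 = 8.301″.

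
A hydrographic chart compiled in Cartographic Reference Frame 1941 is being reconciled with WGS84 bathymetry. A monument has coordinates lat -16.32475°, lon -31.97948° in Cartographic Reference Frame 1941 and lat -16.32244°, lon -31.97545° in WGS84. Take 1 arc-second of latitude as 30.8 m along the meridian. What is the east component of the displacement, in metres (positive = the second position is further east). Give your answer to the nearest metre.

Δφ = -16.32244° − -16.32475° = +0.00231°; Δλ = -31.97545° − -31.97948° = +0.00403°.
1° of latitude = 3600 × 30.80 = 110880 m.
ΔN = Δφ × 110880 = 256.1 m; ΔE = Δλ × 110880 × cos(-16.32475°) = +0.00403 × 110880 × 0.959684 = 428.8 m.

ΔE = 429 m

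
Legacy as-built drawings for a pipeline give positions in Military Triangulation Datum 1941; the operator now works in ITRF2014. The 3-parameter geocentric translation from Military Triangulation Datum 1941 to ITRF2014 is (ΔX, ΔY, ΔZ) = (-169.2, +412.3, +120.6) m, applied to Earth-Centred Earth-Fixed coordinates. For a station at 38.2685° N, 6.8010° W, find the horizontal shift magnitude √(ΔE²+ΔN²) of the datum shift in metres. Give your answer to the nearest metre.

452 m

The local east axis at (φ, λ) is (−sin λ, cos λ, 0), so ΔE = −sin(-6.8010°)·(-169.2) + cos(-6.8010°)·412.3 = 389.36 m.
The local north axis is (−sin φ cos λ, −sin φ sin λ, cos φ), giving ΔN = 104.056 + 30.240 + 94.685 = 228.98 m.
Horizontal magnitude = √(ΔE² + ΔN²) = √(389.36² + 228.98²) = 451.70 m.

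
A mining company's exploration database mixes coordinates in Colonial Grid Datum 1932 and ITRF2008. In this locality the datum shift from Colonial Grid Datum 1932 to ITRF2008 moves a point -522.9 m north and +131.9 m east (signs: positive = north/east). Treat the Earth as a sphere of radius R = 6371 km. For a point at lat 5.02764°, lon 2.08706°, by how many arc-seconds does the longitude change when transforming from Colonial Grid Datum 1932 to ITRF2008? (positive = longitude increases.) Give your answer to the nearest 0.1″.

At latitude 5.02764°, cos φ = 0.996153.
One radian of longitude at latitude φ spans R cos φ, so Δλ = ΔE / (R cos φ) = 131.9 / (6371000 × 0.996153) = 2.0783e-05 rad = 4.287″.

Δλ = 4.3″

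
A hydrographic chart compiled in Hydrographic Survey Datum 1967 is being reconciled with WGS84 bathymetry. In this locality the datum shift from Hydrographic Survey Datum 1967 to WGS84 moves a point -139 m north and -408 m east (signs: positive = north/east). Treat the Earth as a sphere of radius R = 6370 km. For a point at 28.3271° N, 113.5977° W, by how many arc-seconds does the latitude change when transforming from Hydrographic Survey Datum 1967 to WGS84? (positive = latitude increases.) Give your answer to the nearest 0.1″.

On a sphere of radius R, 1 rad of latitude = R, so Δφ = ΔN / R = -139.0 / 6370000 = -2.1821e-05 rad = -4.501″.

Δφ = -4.5″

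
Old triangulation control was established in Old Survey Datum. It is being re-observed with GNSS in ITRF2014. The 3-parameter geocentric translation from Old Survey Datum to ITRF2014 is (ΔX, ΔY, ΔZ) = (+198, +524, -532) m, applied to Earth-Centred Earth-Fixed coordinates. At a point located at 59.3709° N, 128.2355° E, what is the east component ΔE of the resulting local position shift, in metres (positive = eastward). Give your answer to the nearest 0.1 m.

The local east axis at (φ, λ) is (−sin λ, cos λ, 0), so ΔE = −sin(128.2355°)·198 + cos(128.2355°)·524 = -479.82 m.

ΔE = -479.8 m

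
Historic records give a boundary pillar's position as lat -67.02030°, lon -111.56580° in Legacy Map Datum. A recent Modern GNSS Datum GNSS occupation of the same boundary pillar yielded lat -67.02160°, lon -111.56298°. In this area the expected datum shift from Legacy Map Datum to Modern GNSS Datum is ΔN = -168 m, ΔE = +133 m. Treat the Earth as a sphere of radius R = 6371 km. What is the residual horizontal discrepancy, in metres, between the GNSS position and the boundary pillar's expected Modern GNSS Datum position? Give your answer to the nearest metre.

Observed coordinate differences: Δφ = -0.00130°, Δλ = +0.00282°.
Converting to metres (1° lat = 111195 m, cos φ = 0.390405): observed ΔN = -144.6 m, observed ΔE = 122.4 m.
Subtracting the expected shift leaves a residual of -144.6 − (-168) = 23.4 m north and 122.4 − (133) = -10.6 m east.
Residual distance = √(23.4² + (-10.6)²) = 25.7 m.

26 m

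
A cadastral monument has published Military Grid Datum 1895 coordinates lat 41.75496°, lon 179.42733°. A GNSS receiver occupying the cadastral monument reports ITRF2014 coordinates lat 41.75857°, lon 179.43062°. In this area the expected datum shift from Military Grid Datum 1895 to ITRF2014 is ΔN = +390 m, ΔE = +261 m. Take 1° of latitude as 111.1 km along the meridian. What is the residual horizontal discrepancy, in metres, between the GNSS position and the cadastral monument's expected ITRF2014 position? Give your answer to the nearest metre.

16 m

Observed coordinate differences: Δφ = +0.00361°, Δλ = +0.00329°.
Converting to metres (1° lat = 111100 m, cos φ = 0.746000): observed ΔN = 401.1 m, observed ΔE = 272.7 m.
Subtracting the expected shift leaves a residual of 401.1 − (390) = 11.1 m north and 272.7 − (261) = 11.7 m east.
Residual distance = √(11.1² + 11.7²) = 16.1 m.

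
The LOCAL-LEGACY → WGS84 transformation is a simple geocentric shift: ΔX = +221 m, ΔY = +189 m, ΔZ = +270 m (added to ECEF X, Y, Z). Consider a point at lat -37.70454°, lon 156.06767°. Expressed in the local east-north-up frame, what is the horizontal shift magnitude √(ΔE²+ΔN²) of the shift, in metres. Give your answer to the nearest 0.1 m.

At φ = -37.70454°, λ = 156.06767°: sin φ = -0.611590, cos φ = 0.791175, sin λ = 0.405657, cos λ = -0.914025.
ΔE = −sin λ·ΔX + cos λ·ΔY = −(0.405657)·(221) + (-0.914025)·(189) = -262.40 m.
ΔN = −sin φ cos λ·ΔX − sin φ sin λ·ΔY + cos φ·ΔZ = −(-0.611590)(-0.914025)(221) − (-0.611590)(0.405657)(189) + (0.791175)(270) = 136.97 m.
Horizontal magnitude = √(ΔE² + ΔN²) = √((-262.40)² + 136.97²) = 296.00 m.

296.0 m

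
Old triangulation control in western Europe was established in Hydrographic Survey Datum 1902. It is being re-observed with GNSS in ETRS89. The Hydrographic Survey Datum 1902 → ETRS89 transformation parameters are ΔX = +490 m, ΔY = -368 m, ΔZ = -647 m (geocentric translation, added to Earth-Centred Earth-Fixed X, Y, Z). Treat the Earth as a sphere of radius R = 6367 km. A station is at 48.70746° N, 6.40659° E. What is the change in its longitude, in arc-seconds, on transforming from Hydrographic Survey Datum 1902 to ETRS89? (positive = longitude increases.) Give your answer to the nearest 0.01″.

sin φ = 0.751350, cos φ = 0.659904, sin λ = 0.111583, cos λ = 0.993755.
East component: ΔE = −sin λ·ΔX + cos λ·ΔY = −(0.111583)(490) + (0.993755)(-368) = -420.38 m.
1° of latitude spans πR/180 = 111125 m; at latitude φ, 1° of longitude spans that × cos φ = 73331.9 m, so Δλ = -420.38 / 73331.9 × 3600 = -20.637″.

Δλ = -20.64″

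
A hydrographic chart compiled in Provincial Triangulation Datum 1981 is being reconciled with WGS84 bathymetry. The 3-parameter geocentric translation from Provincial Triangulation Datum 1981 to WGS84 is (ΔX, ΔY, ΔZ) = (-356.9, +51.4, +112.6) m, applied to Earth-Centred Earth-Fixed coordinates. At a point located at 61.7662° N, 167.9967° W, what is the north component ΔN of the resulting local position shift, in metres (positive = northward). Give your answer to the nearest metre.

ΔN = -245 m

At φ = 61.7662°, λ = -167.9967°: sin φ = 0.881025, cos φ = 0.473071, sin λ = -0.207968, cos λ = -0.978136.
ΔN = −sin φ cos λ·ΔX − sin φ sin λ·ΔY + cos φ·ΔZ = −(0.881025)(-0.978136)(-356.9) − (0.881025)(-0.207968)(51.4) + (0.473071)(112.6) = -244.88 m.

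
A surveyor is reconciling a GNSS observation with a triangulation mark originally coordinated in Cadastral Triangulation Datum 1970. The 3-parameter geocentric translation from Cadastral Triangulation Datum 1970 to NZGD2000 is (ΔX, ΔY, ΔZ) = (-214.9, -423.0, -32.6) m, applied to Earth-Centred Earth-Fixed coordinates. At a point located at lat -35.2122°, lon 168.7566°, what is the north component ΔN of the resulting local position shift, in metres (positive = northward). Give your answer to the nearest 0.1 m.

At φ = -35.2122°, λ = 168.7566°: sin φ = -0.576606, cos φ = 0.817022, sin λ = 0.194977, cos λ = -0.980808.
ΔN = −sin φ cos λ·ΔX − sin φ sin λ·ΔY + cos φ·ΔZ = −(-0.576606)(-0.980808)(-214.9) − (-0.576606)(0.194977)(-423.0) + (0.817022)(-32.6) = 47.34 m.

ΔN = 47.3 m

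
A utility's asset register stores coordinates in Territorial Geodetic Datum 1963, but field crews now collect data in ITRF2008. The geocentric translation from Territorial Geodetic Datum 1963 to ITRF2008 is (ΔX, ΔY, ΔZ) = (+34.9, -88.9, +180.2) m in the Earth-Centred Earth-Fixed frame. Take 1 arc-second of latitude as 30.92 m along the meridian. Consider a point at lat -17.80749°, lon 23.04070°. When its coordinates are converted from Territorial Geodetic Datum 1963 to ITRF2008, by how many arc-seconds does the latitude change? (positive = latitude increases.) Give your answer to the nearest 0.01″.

sin φ = -0.305820, cos φ = 0.952089, sin λ = 0.391385, cos λ = 0.920227.
North component: ΔN = −sin φ cos λ·ΔX − sin φ sin λ·ΔY + cos φ·ΔZ = −(-0.305820)(0.920227)(34.9) − (-0.305820)(0.391385)(-88.9) + (0.952089)(180.2) = 170.75 m.
1° of latitude spans 3600 × 30.92 = 111312 m, so Δφ = 170.75 / 111312 × 3600 = 5.522″.

Δφ = 5.52″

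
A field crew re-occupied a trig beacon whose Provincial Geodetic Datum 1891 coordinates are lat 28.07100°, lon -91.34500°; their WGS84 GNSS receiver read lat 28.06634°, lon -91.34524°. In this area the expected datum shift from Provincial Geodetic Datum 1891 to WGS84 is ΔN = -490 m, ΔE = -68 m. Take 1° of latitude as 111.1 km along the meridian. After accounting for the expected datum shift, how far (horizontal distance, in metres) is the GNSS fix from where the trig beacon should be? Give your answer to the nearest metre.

52 m

Observed coordinate differences: Δφ = -0.00466°, Δλ = -0.00024°.
Converting to metres (1° lat = 111100 m, cos φ = 0.882365): observed ΔN = -517.7 m, observed ΔE = -23.5 m.
Subtracting the expected shift leaves a residual of -517.7 − (-490) = -27.7 m north and -23.5 − (-68) = 44.5 m east.
Residual distance = √((-27.7)² + 44.5²) = 52.4 m.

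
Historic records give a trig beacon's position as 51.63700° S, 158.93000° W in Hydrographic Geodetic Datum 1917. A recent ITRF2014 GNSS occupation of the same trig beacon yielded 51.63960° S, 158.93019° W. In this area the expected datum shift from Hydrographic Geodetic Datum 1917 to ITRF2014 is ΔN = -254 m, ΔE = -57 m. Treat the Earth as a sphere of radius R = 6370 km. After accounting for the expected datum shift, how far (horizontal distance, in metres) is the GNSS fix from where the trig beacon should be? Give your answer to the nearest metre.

Observed coordinate differences: Δφ = -0.00260°, Δλ = -0.00019°.
Converting to metres (1° lat = 111177 m, cos φ = 0.620642): observed ΔN = -289.1 m, observed ΔE = -13.1 m.
Subtracting the expected shift leaves a residual of -289.1 − (-254) = -35.1 m north and -13.1 − (-57) = 43.9 m east.
Residual distance = √((-35.1)² + 43.9²) = 56.2 m.

56 m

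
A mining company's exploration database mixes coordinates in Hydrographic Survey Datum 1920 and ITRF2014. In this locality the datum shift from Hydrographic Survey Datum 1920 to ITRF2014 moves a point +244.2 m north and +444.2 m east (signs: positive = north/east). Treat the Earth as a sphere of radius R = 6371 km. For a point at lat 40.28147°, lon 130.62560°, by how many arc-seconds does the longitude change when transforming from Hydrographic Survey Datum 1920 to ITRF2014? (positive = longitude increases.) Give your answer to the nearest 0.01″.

At latitude 40.28147°, cos φ = 0.762877.
One radian of longitude at latitude φ spans R cos φ, so Δλ = ΔE / (R cos φ) = 444.2 / (6371000 × 0.762877) = 9.1394e-05 rad = 18.851″.

Δλ = 18.85″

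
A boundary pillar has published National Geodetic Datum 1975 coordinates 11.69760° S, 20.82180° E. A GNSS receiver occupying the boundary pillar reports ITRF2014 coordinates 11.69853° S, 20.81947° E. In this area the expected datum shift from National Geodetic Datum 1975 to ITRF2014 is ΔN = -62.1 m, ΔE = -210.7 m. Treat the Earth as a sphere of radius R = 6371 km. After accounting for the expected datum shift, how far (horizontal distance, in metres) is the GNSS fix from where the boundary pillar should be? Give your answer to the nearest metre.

Observed coordinate differences: Δφ = -0.00093°, Δλ = -0.00233°.
Converting to metres (1° lat = 111195 m, cos φ = 0.979231): observed ΔN = -103.4 m, observed ΔE = -253.7 m.
Subtracting the expected shift leaves a residual of -103.4 − (-62.1) = -41.3 m north and -253.7 − (-210.7) = -43.0 m east.
Residual distance = √((-41.3)² + (-43.0)²) = 59.6 m.

60 m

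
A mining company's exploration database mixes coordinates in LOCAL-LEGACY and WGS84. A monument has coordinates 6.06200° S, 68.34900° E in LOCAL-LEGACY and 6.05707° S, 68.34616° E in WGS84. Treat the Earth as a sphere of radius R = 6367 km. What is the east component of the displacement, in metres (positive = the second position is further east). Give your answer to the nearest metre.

ΔE = -314 m

Δφ = -6.05707° − -6.06200° = +0.00493°; Δλ = 68.34616° − 68.34900° = -0.00284°.
1° along a meridian = πR/180 = 111125 m.
ΔN = Δφ × 111125 = 547.8 m; ΔE = Δλ × 111125 × cos(-6.06200°) = -0.00284 × 111125 × 0.994408 = -313.8 m.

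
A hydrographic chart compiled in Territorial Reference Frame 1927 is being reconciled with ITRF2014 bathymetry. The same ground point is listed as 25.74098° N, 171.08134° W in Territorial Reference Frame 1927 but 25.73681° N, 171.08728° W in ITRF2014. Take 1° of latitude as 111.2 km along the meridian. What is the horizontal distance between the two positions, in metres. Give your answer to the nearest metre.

Δφ = 25.73681° − 25.74098° = -0.00417°; Δλ = -171.08728° − -171.08134° = -0.00594°.
ΔN = Δφ × 111200 = -463.7 m; ΔE = Δλ × 111200 × cos(25.74098°) = -0.00594 × 111200 × 0.900767 = -595.0 m.
Distance = √(ΔE² + ΔN²) = √((-595.0)² + (-463.7)²) = 754.3 m.

754 m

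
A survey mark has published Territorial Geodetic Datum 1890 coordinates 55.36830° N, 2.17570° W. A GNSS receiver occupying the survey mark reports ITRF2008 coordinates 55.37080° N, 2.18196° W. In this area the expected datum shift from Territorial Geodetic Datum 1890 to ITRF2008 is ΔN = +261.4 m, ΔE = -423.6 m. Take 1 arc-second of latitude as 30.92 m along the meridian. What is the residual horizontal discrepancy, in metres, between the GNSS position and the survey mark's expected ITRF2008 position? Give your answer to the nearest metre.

Observed coordinate differences: Δφ = +0.00250°, Δλ = -0.00626°.
Converting to metres (1° lat = 111312 m, cos φ = 0.568299): observed ΔN = 278.3 m, observed ΔE = -396.0 m.
Subtracting the expected shift leaves a residual of 278.3 − (261.4) = 16.9 m north and -396.0 − (-423.6) = 27.6 m east.
Residual distance = √(16.9² + 27.6²) = 32.4 m.

32 m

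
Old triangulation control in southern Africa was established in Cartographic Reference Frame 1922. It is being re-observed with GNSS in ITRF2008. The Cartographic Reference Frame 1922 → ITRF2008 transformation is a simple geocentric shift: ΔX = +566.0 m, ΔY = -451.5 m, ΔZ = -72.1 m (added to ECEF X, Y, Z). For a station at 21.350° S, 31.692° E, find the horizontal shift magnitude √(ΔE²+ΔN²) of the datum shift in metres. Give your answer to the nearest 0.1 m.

The local east axis at (φ, λ) is (−sin λ, cos λ, 0), so ΔE = −sin(31.692°)·566.0 + cos(31.692°)·(-451.5) = -681.52 m.
The local north axis is (−sin φ cos λ, −sin φ sin λ, cos φ), giving ΔN = 175.334 − 86.355 − 67.152 = 21.83 m.
Horizontal magnitude = √(ΔE² + ΔN²) = √((-681.52)² + 21.83²) = 681.87 m.

681.9 m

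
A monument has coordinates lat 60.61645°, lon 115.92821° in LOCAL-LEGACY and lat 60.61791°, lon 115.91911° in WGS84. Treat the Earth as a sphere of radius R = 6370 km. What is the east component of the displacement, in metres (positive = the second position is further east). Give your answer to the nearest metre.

ΔE = -496 m

Δφ = 60.61791° − 60.61645° = +0.00146°; Δλ = 115.91911° − 115.92821° = -0.00910°.
1° along a meridian = πR/180 = 111177 m.
ΔN = Δφ × 111177 = 162.3 m; ΔE = Δλ × 111177 × cos(60.61645°) = -0.00910 × 111177 × 0.490654 = -496.4 m.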